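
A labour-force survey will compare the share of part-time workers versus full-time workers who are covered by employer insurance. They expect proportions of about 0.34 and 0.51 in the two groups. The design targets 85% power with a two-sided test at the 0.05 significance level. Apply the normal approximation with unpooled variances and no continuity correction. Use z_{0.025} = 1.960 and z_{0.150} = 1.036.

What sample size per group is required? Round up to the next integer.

n = (z_{α/2} + z_β)² · [p₁(1−p₁) + p₂(1−p₂)] / (p₁ − p₂)²
  = (1.960 + 1.036)² · (0.34·0.66 + 0.51·0.49) / (-0.17)²
  = (2.996)² · (0.2244 + 0.2499) / 0.0289
  = 8.9760 · 0.4743 / 0.0289
  = 147.31
Round up → n = 148 per group.

n = 148 per group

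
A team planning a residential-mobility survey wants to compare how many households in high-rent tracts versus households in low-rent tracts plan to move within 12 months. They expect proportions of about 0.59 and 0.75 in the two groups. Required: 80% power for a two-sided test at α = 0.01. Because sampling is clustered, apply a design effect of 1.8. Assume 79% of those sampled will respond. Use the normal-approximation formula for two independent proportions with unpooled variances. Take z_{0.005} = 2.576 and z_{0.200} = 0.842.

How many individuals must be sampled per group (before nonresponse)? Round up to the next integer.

n = (z_{α/2} + z_β)² · [p₁(1−p₁) + p₂(1−p₂)] / (p₁ − p₂)²
  = (2.576 + 0.842)² · (0.59·0.41 + 0.75·0.25) / (-0.16)²
  = (3.418)² · (0.2419 + 0.1875) / 0.0256
  = 11.6827 · 0.4294 / 0.0256
  = 195.96
Design effect: 1.8 × 195.96 = 352.73.
Adjust for 79% response: 352.73 / 0.79 = 446.49.
Round up → n = 447 per group.

n = 447 per group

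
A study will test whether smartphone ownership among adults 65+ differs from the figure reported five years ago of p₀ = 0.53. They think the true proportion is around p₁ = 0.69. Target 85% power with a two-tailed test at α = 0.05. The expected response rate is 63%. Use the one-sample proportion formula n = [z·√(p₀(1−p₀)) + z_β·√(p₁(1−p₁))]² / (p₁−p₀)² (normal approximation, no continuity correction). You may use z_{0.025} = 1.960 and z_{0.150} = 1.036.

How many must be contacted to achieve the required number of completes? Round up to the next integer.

n = [z_{α/2}·√(p₀q₀) + z_β·√(p₁q₁)]² / (p₁ − p₀)²
  = [1.960·√(0.53·0.47) + 1.036·√(0.69·0.31)]² / (0.16)²
  = [1.960·0.4991 + 1.036·0.4625]² / 0.0256
  = [1.4574]² / 0.0256
  = 82.97
Adjust for 63% response: 82.97 / 0.63 = 131.69.
Round up → n = 132.

n = 132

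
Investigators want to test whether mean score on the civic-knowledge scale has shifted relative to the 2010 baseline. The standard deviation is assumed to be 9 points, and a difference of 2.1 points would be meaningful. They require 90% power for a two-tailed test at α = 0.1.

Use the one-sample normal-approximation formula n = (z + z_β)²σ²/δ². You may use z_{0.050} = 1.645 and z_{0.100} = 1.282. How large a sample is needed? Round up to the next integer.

n = 158

n = (z_{α/2} + z_β)² · σ² / δ²
  = (1.645 + 1.282)² · 9² / 2.1²
  = 8.5673 · 81 / 4.41
  = 157.36
Round up → n = 158.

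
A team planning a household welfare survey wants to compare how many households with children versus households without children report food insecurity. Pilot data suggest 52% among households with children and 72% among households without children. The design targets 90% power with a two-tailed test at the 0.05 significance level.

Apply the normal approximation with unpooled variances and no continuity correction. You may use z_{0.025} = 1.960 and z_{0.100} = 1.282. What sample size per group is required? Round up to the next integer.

n = (z_{α/2} + z_β)² · [p₁(1−p₁) + p₂(1−p₂)] / (p₁ − p₂)²
  = (1.960 + 1.282)² · (0.52·0.48 + 0.72·0.28) / (-0.20)²
  = (3.242)² · (0.2496 + 0.2016) / 0.0400
  = 10.5106 · 0.4512 / 0.0400
  = 118.56
Round up → n = 119 per group.

n = 119 per group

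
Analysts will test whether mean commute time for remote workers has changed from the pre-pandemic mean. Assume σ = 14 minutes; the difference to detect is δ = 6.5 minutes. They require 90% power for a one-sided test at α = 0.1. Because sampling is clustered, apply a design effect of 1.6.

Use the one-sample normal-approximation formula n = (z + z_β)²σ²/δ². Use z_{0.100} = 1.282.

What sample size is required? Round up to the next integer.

n = 49

n = (z_α + z_β)² · σ² / δ²
  = (1.282 + 1.282)² · 14² / 6.5²
  = 6.5741 · 196 / 42.25
  = 30.50
Design effect: 1.6 × 30.50 = 48.80.
Round up → n = 49.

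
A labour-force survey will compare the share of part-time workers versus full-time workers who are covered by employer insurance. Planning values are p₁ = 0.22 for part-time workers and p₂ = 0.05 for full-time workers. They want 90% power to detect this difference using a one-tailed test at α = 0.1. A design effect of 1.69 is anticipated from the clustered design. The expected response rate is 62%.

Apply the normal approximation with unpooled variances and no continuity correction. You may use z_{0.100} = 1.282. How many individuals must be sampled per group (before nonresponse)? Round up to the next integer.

n = (z_α + z_β)² · [p₁(1−p₁) + p₂(1−p₂)] / (p₁ − p₂)²
  = (1.282 + 1.282)² · (0.22·0.78 + 0.05·0.95) / (0.17)²
  = (2.564)² · (0.1716 + 0.0475) / 0.0289
  = 6.5741 · 0.2191 / 0.0289
  = 49.84
Design effect: 1.69 × 49.84 = 84.23.
Adjust for 62% response: 84.23 / 0.62 = 135.85.
Round up → n = 136 per group.

n = 136 per group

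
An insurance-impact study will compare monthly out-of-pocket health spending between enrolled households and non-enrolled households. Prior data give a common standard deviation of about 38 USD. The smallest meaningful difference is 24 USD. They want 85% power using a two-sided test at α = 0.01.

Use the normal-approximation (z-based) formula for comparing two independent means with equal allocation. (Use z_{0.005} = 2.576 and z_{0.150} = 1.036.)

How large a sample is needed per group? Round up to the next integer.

n = (z_{α/2} + z_β)² · (σ₁² + σ₂²) / δ²
  = (2.576 + 1.036)² · (2·38² = 2888) / 24²
  = 13.0465 · 2888 / 576
  = 65.41
Round up → n = 66 per group.

n = 66 per group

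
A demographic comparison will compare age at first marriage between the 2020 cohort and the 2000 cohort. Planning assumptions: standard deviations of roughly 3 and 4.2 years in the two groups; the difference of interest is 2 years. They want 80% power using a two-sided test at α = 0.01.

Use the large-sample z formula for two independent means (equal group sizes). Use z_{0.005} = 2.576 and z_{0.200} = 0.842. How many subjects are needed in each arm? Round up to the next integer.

n = 78 per group

n = (z_{α/2} + z_β)² · (σ₁² + σ₂²) / δ²
  = (2.576 + 0.842)² · (3² + 4.2² = 26.64) / 2²
  = 11.6827 · 26.64 / 4
  = 77.81
Round up → n = 78 per group.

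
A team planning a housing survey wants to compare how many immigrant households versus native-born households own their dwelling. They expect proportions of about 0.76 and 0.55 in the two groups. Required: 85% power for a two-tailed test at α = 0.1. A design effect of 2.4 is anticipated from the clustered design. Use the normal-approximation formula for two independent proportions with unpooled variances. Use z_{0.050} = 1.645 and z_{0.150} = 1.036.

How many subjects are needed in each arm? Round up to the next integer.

n = 169 per group

n = (z_{α/2} + z_β)² · [p₁(1−p₁) + p₂(1−p₂)] / (p₁ − p₂)²
  = (1.645 + 1.036)² · (0.76·0.24 + 0.55·0.45) / (0.21)²
  = (2.681)² · (0.1824 + 0.2475) / 0.0441
  = 7.1878 · 0.4299 / 0.0441
  = 70.07
Design effect: 2.4 × 70.07 = 168.16.
Round up → n = 169 per group.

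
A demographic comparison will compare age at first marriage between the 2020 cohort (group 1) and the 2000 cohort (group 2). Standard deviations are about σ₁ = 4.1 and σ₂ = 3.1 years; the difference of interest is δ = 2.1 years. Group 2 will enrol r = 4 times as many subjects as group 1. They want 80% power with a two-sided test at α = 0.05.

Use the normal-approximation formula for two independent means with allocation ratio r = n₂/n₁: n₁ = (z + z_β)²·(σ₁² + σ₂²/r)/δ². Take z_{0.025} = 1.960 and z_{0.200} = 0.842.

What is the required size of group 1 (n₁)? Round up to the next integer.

n₁ = (z_{α/2} + z_β)² · (σ₁² + σ₂²/r) / δ²
   = (1.960 + 0.842)² · (4.1² + 3.1²/4) / 2.1²
   = 7.8512 · (16.81 + 2.4025) / 4.41
   = 7.8512 · 19.2125 / 4.41
   = 34.20
Round up → n₁ = 35; n₂ = r·n₁ = 4 × 35 = 140.

n₁ = 35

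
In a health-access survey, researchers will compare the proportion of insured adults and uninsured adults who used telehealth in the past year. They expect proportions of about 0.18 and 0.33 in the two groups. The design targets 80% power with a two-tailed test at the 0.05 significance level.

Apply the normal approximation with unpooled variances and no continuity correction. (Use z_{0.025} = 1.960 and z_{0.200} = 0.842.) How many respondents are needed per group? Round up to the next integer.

n = (z_{α/2} + z_β)² · [p₁(1−p₁) + p₂(1−p₂)] / (p₁ − p₂)²
  = (1.960 + 0.842)² · (0.18·0.82 + 0.33·0.67) / (-0.15)²
  = (2.802)² · (0.1476 + 0.2211) / 0.0225
  = 7.8512 · 0.3687 / 0.0225
  = 128.66
Round up → n = 129 per group.

n = 129 per group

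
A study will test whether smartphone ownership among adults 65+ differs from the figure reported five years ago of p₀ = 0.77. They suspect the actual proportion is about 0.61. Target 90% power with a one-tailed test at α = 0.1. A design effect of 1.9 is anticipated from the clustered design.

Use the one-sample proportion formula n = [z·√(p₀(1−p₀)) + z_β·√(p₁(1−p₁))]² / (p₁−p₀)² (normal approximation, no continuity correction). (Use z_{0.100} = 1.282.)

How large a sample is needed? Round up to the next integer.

n = [z_α·√(p₀q₀) + z_β·√(p₁q₁)]² / (p₁ − p₀)²
  = [1.282·√(0.77·0.23) + 1.282·√(0.61·0.39)]² / (-0.16)²
  = [1.282·0.4208 + 1.282·0.4877]² / 0.0256
  = [1.1648]² / 0.0256
  = 53.00
Design effect: 1.9 × 53.00 = 100.70.
Round up → n = 101.

n = 101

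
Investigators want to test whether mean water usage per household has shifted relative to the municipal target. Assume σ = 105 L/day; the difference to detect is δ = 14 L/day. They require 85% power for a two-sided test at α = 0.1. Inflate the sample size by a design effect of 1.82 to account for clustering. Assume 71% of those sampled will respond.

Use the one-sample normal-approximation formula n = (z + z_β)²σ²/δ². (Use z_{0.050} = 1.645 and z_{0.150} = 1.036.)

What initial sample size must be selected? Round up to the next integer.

n = 1037

n = (z_{α/2} + z_β)² · σ² / δ²
  = (1.645 + 1.036)² · 105² / 14²
  = 7.1878 · 11025 / 196
  = 404.31
Design effect: 1.82 × 404.31 = 735.85.
Adjust for 71% response: 735.85 / 0.71 = 1036.40.
Round up → n = 1037.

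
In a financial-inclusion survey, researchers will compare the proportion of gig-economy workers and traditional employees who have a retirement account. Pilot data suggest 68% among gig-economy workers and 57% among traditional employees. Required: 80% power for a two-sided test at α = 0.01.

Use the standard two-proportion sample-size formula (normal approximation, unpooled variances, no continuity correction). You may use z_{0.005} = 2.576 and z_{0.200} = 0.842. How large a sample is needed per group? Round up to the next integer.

n = 447 per group

n = (z_{α/2} + z_β)² · [p₁(1−p₁) + p₂(1−p₂)] / (p₁ − p₂)²
  = (2.576 + 0.842)² · (0.68·0.32 + 0.57·0.43) / (0.11)²
  = (3.418)² · (0.2176 + 0.2451) / 0.0121
  = 11.6827 · 0.4627 / 0.0121
  = 446.74
Round up → n = 447 per group.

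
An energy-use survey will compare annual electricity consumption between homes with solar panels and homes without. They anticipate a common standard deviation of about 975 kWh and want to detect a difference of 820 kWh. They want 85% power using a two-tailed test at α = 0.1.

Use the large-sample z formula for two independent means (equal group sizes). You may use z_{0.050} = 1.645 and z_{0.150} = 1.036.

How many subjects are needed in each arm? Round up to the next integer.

n = 21 per group

n = (z_{α/2} + z_β)² · (σ₁² + σ₂²) / δ²
  = (1.645 + 1.036)² · (2·975² = 1901250) / 820²
  = 7.1878 · 1901250 / 672400
  = 20.32
Round up → n = 21 per group.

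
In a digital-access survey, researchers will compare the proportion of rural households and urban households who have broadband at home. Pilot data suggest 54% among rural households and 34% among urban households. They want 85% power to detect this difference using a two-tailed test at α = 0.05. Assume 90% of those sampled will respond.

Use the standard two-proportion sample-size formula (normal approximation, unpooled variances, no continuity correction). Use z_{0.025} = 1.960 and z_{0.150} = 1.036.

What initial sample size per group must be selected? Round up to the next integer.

n = (z_{α/2} + z_β)² · [p₁(1−p₁) + p₂(1−p₂)] / (p₁ − p₂)²
  = (1.960 + 1.036)² · (0.54·0.46 + 0.34·0.66) / (0.20)²
  = (2.996)² · (0.2484 + 0.2244) / 0.0400
  = 8.9760 · 0.4728 / 0.0400
  = 106.10
Adjust for 90% response: 106.10 / 0.90 = 117.89.
Round up → n = 118 per group.

n = 118 per group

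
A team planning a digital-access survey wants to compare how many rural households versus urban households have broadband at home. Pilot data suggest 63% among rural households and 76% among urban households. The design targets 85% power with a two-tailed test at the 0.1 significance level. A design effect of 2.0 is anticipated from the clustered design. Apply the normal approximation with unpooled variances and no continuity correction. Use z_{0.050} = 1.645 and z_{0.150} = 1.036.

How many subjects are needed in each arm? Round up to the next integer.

n = (z_{α/2} + z_β)² · [p₁(1−p₁) + p₂(1−p₂)] / (p₁ − p₂)²
  = (1.645 + 1.036)² · (0.63·0.37 + 0.76·0.24) / (-0.13)²
  = (2.681)² · (0.2331 + 0.1824) / 0.0169
  = 7.1878 · 0.4155 / 0.0169
  = 176.72
Design effect: 2.0 × 176.72 = 353.43.
Round up → n = 354 per group.

n = 354 per group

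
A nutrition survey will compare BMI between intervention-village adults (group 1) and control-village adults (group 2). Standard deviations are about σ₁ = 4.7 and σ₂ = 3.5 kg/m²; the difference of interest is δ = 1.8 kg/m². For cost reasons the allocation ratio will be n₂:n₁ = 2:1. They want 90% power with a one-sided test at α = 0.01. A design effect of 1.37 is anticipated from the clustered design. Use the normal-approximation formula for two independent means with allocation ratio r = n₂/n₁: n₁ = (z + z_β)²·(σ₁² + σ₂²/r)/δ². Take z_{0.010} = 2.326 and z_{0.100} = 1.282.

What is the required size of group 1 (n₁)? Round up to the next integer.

n₁ = 156

n₁ = (z_α + z_β)² · (σ₁² + σ₂²/r) / δ²
   = (2.326 + 1.282)² · (4.7² + 3.5²/2) / 1.8²
   = 13.0177 · (22.09 + 6.125) / 3.24
   = 13.0177 · 28.215 / 3.24
   = 113.36
Design effect: 1.37 × 113.36 = 155.31.
Round up → n₁ = 156; n₂ = r·n₁ = 2 × 156 = 312.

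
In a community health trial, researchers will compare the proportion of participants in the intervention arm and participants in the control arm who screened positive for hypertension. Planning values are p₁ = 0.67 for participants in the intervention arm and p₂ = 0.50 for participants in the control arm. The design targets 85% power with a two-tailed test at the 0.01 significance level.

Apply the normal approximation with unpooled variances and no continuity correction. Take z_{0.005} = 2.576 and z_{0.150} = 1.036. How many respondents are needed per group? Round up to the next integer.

n = (z_{α/2} + z_β)² · [p₁(1−p₁) + p₂(1−p₂)] / (p₁ − p₂)²
  = (2.576 + 1.036)² · (0.67·0.33 + 0.50·0.50) / (0.17)²
  = (3.612)² · (0.2211 + 0.2500) / 0.0289
  = 13.0465 · 0.4711 / 0.0289
  = 212.67
Round up → n = 213 per group.

n = 213 per group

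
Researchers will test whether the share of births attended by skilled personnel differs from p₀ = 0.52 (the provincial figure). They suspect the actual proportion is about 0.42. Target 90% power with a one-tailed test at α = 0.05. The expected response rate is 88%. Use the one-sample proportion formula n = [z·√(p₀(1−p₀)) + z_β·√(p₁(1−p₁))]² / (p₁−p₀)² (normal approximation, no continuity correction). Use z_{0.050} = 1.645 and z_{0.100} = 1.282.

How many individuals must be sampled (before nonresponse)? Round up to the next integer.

n = [z_α·√(p₀q₀) + z_β·√(p₁q₁)]² / (p₁ − p₀)²
  = [1.645·√(0.52·0.48) + 1.282·√(0.42·0.58)]² / (-0.10)²
  = [1.645·0.4996 + 1.282·0.4936]² / 0.0100
  = [1.4546]² / 0.0100
  = 211.58
Adjust for 88% response: 211.58 / 0.88 = 240.43.
Round up → n = 241.

n = 241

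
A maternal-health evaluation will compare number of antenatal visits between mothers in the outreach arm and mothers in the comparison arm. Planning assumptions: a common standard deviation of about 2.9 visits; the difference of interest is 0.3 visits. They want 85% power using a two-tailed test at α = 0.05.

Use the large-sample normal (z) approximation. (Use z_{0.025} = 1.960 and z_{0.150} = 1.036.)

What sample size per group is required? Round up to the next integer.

n = 1678 per group

n = (z_{α/2} + z_β)² · (σ₁² + σ₂²) / δ²
  = (1.960 + 1.036)² · (2·2.9² = 16.82) / 0.3²
  = 8.9760 · 16.82 / 0.09
  = 1677.52
Round up → n = 1678 per group.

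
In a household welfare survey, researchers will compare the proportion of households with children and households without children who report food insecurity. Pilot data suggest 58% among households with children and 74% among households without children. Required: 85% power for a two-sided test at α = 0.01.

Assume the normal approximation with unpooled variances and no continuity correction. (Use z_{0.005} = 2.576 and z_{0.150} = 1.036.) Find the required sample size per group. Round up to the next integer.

n = (z_{α/2} + z_β)² · [p₁(1−p₁) + p₂(1−p₂)] / (p₁ − p₂)²
  = (2.576 + 1.036)² · (0.58·0.42 + 0.74·0.26) / (-0.16)²
  = (3.612)² · (0.2436 + 0.1924) / 0.0256
  = 13.0465 · 0.4360 / 0.0256
  = 222.20
Round up → n = 223 per group.

n = 223 per group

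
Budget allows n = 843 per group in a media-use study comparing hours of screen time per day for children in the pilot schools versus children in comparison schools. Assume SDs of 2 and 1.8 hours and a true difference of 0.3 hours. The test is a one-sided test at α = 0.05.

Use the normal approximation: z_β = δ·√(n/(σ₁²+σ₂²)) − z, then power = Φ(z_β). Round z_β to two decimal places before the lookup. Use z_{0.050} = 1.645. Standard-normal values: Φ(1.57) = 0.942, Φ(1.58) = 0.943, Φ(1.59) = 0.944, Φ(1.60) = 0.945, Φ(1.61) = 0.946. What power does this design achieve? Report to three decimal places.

Power ≈ 0.944

z_β = δ·√(n/(σ₁²+σ₂²)) − z_α
    = 0.3 · √(843/7.24) − 1.645
    = 0.3 · 10.79057 − 1.645
    = 3.2372 − 1.645 = 1.5922 → 1.59
Power = Φ(1.59) = 0.944.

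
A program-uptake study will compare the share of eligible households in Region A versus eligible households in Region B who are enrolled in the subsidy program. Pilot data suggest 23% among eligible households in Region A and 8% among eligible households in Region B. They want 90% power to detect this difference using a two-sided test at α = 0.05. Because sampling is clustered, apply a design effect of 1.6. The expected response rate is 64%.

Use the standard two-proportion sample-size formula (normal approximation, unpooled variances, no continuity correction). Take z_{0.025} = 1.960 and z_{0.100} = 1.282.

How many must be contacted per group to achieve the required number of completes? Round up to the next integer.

n = 293 per group

n = (z_{α/2} + z_β)² · [p₁(1−p₁) + p₂(1−p₂)] / (p₁ − p₂)²
  = (1.960 + 1.282)² · (0.23·0.77 + 0.08·0.92) / (0.15)²
  = (3.242)² · (0.1771 + 0.0736) / 0.0225
  = 10.5106 · 0.2507 / 0.0225
  = 117.11
Design effect: 1.6 × 117.11 = 187.38.
Adjust for 64% response: 187.38 / 0.64 = 292.78.
Round up → n = 293 per group.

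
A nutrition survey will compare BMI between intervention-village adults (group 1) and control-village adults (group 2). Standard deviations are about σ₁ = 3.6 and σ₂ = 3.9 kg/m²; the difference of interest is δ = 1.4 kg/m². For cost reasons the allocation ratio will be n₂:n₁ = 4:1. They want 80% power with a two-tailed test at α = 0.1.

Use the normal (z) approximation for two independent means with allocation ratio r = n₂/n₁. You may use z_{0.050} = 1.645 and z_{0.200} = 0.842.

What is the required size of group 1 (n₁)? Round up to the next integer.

n₁ = (z_{α/2} + z_β)² · (σ₁² + σ₂²/r) / δ²
   = (1.645 + 0.842)² · (3.6² + 3.9²/4) / 1.4²
   = 6.1852 · (12.96 + 3.8025) / 1.96
   = 6.1852 · 16.7625 / 1.96
   = 52.90
Round up → n₁ = 53; n₂ = r·n₁ = 4 × 53 = 212.

n₁ = 53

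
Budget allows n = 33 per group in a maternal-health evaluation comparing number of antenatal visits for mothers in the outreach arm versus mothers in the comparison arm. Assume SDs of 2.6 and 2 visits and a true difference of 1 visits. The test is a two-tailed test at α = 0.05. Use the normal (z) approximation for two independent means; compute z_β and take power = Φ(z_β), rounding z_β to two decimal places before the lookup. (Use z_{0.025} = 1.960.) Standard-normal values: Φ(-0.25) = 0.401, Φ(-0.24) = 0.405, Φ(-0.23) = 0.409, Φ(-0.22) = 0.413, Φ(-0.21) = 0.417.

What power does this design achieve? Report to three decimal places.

z_β = δ·√(n/(σ₁²+σ₂²)) − z_{α/2}
    = 1 · √(33/10.76) − 1.960
    = 1 · 1.75126 − 1.960
    = 1.7513 − 1.960 = -0.2087 → -0.21
Power = Φ(-0.21) = 0.417.

Power ≈ 0.417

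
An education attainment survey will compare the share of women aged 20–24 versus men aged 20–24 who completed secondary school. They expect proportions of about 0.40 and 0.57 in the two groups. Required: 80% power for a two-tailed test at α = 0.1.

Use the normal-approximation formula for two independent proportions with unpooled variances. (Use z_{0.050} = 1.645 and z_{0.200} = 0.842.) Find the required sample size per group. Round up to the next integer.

n = (z_{α/2} + z_β)² · [p₁(1−p₁) + p₂(1−p₂)] / (p₁ − p₂)²
  = (1.645 + 0.842)² · (0.40·0.60 + 0.57·0.43) / (-0.17)²
  = (2.487)² · (0.2400 + 0.2451) / 0.0289
  = 6.1852 · 0.4851 / 0.0289
  = 103.82
Round up → n = 104 per group.

n = 104 per group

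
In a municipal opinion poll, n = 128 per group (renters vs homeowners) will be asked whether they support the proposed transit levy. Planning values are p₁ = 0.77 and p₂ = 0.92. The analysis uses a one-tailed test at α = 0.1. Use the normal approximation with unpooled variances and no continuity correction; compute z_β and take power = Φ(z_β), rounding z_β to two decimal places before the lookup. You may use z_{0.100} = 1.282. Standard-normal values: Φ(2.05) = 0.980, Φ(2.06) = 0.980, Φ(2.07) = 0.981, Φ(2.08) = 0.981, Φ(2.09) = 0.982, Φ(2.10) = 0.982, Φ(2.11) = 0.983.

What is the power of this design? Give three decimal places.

z_β = |p₁−p₂|·√(n/[p₁q₁+p₂q₂]) − z_α
    = 0.15 · √(128/0.2507) − 1.282
    = 0.15 · 22.5958 − 1.282
    = 3.3894 − 1.282 = 2.1074 → 2.11
Power = Φ(2.11) = 0.983.

Power ≈ 0.983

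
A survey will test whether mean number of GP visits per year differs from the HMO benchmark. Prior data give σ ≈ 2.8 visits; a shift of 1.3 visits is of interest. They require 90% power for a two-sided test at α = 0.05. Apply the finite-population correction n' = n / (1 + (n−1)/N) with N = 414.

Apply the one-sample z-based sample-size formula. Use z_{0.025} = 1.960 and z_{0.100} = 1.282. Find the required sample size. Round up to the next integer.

n = 44

n = (z_{α/2} + z_β)² · σ² / δ²
  = (1.960 + 1.282)² · 2.8² / 1.3²
  = 10.5106 · 7.84 / 1.69
  = 48.76
Finite-population correction (N = 414): 48.76 / (1 + (48.76 − 1)/414) = 43.72.
Round up → n = 44.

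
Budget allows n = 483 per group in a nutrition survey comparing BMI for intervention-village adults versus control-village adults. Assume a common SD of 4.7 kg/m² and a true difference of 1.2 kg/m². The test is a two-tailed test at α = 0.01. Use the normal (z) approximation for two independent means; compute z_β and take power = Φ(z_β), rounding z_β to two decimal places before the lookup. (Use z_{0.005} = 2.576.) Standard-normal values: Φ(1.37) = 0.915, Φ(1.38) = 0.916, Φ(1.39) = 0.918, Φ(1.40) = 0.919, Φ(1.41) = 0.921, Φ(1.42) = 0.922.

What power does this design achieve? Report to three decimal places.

z_β = δ·√(n/(σ₁²+σ₂²)) − z_{α/2}
    = 1.2 · √(483/44.18) − 2.576
    = 1.2 · 3.30644 − 2.576
    = 3.9677 − 2.576 = 1.3917 → 1.39
Power = Φ(1.39) = 0.918.

Power ≈ 0.918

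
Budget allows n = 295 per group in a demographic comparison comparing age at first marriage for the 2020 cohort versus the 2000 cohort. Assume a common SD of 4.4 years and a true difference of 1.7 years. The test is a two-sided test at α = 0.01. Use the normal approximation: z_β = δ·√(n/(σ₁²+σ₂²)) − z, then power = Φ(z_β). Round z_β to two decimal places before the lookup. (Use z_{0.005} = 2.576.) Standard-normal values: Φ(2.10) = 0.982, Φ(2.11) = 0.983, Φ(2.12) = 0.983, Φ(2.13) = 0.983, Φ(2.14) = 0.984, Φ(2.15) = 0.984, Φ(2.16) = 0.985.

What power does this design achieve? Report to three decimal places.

z_β = δ·√(n/(σ₁²+σ₂²)) − z_{α/2}
    = 1.7 · √(295/38.72) − 2.576
    = 1.7 · 2.76022 − 2.576
    = 4.6924 − 2.576 = 2.1164 → 2.12
Power = Φ(2.12) = 0.983.

Power ≈ 0.983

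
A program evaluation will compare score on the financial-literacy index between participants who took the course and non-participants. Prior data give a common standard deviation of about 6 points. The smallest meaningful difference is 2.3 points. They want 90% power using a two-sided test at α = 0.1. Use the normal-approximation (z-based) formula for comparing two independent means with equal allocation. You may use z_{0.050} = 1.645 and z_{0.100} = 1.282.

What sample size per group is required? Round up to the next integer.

n = 117 per group

n = (z_{α/2} + z_β)² · (σ₁² + σ₂²) / δ²
  = (1.645 + 1.282)² · (2·6² = 72) / 2.3²
  = 8.5673 · 72 / 5.29
  = 116.61
Round up → n = 117 per group.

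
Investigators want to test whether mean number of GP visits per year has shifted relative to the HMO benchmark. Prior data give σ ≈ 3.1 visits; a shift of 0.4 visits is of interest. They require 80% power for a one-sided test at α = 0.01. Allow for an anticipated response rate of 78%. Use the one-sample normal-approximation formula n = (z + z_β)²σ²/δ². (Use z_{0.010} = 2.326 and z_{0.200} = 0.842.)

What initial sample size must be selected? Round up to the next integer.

n = (z_α + z_β)² · σ² / δ²
  = (2.326 + 0.842)² · 3.1² / 0.4²
  = 10.0362 · 9.61 / 0.16
  = 602.80
Adjust for 78% response: 602.80 / 0.78 = 772.82.
Round up → n = 773.

n = 773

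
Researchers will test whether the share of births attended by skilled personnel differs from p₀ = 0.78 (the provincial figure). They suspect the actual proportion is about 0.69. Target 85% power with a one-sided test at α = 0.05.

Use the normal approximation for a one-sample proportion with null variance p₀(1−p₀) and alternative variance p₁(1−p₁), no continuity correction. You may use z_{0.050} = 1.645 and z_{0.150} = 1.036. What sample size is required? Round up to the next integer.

n = 167

n = [z_α·√(p₀q₀) + z_β·√(p₁q₁)]² / (p₁ − p₀)²
  = [1.645·√(0.78·0.22) + 1.036·√(0.69·0.31)]² / (-0.09)²
  = [1.645·0.4142 + 1.036·0.4625]² / 0.0081
  = [1.1606]² / 0.0081
  = 166.29
Round up → n = 167.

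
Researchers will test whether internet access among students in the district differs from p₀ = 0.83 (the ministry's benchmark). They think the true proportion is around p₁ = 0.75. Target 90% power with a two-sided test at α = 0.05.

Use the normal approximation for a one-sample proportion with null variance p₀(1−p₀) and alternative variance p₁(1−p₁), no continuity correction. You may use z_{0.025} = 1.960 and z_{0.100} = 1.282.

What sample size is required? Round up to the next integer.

n = [z_{α/2}·√(p₀q₀) + z_β·√(p₁q₁)]² / (p₁ − p₀)²
  = [1.960·√(0.83·0.17) + 1.282·√(0.75·0.25)]² / (-0.08)²
  = [1.960·0.3756 + 1.282·0.4330]² / 0.0064
  = [1.2914]² / 0.0064
  = 260.57
Round up → n = 261.

n = 261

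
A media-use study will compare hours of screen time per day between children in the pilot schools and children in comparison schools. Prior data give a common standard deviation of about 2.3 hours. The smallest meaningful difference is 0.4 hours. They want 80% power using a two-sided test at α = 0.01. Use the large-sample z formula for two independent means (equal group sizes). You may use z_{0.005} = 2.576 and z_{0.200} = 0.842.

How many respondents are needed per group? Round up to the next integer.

n = 773 per group

n = (z_{α/2} + z_β)² · (σ₁² + σ₂²) / δ²
  = (2.576 + 0.842)² · (2·2.3² = 10.58) / 0.4²
  = 11.6827 · 10.58 / 0.16
  = 772.52
Round up → n = 773 per group.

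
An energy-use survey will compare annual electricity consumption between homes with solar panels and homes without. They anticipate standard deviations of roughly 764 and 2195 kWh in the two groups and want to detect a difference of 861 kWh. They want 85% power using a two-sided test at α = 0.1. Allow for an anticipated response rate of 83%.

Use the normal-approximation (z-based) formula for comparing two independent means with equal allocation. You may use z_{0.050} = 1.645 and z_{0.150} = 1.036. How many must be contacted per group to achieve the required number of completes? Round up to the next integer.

n = 64 per group

n = (z_{α/2} + z_β)² · (σ₁² + σ₂²) / δ²
  = (1.645 + 1.036)² · (764² + 2195² = 5401721) / 861²
  = 7.1878 · 5401721 / 741321
  = 52.37
Adjust for 83% response: 52.37 / 0.83 = 63.10.
Round up → n = 64 per group.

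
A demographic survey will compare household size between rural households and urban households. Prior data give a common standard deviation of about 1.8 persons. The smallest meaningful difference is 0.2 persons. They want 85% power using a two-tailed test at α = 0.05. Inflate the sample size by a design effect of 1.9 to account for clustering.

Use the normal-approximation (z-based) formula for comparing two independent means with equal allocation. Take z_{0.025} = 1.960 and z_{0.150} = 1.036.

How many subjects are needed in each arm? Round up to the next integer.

n = (z_{α/2} + z_β)² · (σ₁² + σ₂²) / δ²
  = (1.960 + 1.036)² · (2·1.8² = 6.48) / 0.2²
  = 8.9760 · 6.48 / 0.04
  = 1454.11
Design effect: 1.9 × 1454.11 = 2762.82.
Round up → n = 2763 per group.

n = 2763 per group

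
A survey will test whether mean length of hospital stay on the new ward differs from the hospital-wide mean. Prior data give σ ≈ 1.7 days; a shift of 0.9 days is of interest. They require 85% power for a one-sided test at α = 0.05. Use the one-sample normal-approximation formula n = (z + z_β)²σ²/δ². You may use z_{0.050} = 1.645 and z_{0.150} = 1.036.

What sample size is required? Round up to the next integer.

n = 26

n = (z_α + z_β)² · σ² / δ²
  = (1.645 + 1.036)² · 1.7² / 0.9²
  = 7.1878 · 2.89 / 0.81
  = 25.65
Round up → n = 26.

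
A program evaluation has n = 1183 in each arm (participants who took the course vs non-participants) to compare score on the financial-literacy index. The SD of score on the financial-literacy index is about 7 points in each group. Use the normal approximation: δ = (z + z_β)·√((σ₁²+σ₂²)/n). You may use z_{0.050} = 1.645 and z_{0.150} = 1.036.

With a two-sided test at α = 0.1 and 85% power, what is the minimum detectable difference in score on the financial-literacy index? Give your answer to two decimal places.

Minimum detectable difference ≈ 0.77 points

δ = (z_{α/2} + z_β) · √((σ₁²+σ₂²)/n)
  = (1.645 + 1.036) · √(98/1183)
  = 2.681 · √0.08284
  = 2.681 · 0.2878
  = 0.7716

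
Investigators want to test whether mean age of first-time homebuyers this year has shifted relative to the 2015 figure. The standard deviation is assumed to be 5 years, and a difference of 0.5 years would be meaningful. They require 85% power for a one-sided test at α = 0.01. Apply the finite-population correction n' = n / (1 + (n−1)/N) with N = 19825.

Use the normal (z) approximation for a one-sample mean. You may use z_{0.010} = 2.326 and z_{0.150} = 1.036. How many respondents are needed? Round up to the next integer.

n = 1070

n = (z_α + z_β)² · σ² / δ²
  = (2.326 + 1.036)² · 5² / 0.5²
  = 11.3030 · 25 / 0.25
  = 1130.30
Finite-population correction (N = 19825): 1130.30 / (1 + (1130.30 − 1)/19825) = 1069.39.
Round up → n = 1070.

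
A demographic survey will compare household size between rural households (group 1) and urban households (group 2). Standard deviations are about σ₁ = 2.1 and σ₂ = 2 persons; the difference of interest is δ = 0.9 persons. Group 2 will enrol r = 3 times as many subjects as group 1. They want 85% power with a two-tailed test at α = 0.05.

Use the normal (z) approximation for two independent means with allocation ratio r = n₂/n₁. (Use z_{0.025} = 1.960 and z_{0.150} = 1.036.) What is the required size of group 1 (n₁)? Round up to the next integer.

n₁ = 64

n₁ = (z_{α/2} + z_β)² · (σ₁² + σ₂²/r) / δ²
   = (1.960 + 1.036)² · (2.1² + 2²/3) / 0.9²
   = 8.9760 · (4.41 + 1.3333) / 0.81
   = 8.9760 · 5.7433 / 0.81
   = 63.64
Round up → n₁ = 64; n₂ = r·n₁ = 3 × 64 = 192.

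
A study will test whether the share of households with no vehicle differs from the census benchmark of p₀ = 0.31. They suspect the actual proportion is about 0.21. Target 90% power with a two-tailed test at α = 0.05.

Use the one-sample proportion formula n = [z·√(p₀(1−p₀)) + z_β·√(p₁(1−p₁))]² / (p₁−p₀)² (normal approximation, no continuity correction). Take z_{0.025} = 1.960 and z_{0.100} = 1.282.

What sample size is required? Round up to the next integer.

n = 205

n = [z_{α/2}·√(p₀q₀) + z_β·√(p₁q₁)]² / (p₁ − p₀)²
  = [1.960·√(0.31·0.69) + 1.282·√(0.21·0.79)]² / (-0.10)²
  = [1.960·0.4625 + 1.282·0.4073]² / 0.0100
  = [1.4287]² / 0.0100
  = 204.11
Round up → n = 205.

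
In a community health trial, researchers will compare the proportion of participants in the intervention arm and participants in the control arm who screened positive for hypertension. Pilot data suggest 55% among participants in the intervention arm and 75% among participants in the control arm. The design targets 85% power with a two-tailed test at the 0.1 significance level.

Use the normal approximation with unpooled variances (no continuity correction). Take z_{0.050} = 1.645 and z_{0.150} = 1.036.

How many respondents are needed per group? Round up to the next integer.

n = (z_{α/2} + z_β)² · [p₁(1−p₁) + p₂(1−p₂)] / (p₁ − p₂)²
  = (1.645 + 1.036)² · (0.55·0.45 + 0.75·0.25) / (-0.20)²
  = (2.681)² · (0.2475 + 0.1875) / 0.0400
  = 7.1878 · 0.4350 / 0.0400
  = 78.17
Round up → n = 79 per group.

n = 79 per group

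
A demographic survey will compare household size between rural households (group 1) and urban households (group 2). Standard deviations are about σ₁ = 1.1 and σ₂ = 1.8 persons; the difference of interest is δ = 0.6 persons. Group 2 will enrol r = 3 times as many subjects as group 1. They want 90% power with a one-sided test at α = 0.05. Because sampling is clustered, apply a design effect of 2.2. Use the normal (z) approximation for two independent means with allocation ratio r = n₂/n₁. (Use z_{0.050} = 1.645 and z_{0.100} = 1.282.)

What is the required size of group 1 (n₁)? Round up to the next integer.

n₁ = (z_α + z_β)² · (σ₁² + σ₂²/r) / δ²
   = (1.645 + 1.282)² · (1.1² + 1.8²/3) / 0.6²
   = 8.5673 · (1.21 + 1.08) / 0.36
   = 8.5673 · 2.29 / 0.36
   = 54.50
Design effect: 2.2 × 54.50 = 119.90.
Round up → n₁ = 120; n₂ = r·n₁ = 3 × 120 = 360.

n₁ = 120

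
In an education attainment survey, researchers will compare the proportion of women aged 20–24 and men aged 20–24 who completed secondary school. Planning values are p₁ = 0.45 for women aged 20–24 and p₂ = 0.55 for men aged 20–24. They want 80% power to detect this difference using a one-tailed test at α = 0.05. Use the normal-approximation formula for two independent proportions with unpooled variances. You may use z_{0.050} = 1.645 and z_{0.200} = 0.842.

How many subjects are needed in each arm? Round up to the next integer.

n = 307 per group

n = (z_α + z_β)² · [p₁(1−p₁) + p₂(1−p₂)] / (p₁ − p₂)²
  = (1.645 + 0.842)² · (0.45·0.55 + 0.55·0.45) / (-0.10)²
  = (2.487)² · (0.2475 + 0.2475) / 0.0100
  = 6.1852 · 0.4950 / 0.0100
  = 306.17
Round up → n = 307 per group.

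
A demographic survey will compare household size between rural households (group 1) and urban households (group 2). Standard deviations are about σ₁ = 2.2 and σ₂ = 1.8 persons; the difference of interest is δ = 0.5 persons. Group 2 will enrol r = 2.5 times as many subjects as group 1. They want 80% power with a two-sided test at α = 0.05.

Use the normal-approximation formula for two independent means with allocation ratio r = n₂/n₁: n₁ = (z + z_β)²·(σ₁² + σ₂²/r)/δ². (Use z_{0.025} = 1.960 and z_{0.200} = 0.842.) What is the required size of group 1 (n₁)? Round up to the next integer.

n₁ = (z_{α/2} + z_β)² · (σ₁² + σ₂²/r) / δ²
   = (1.960 + 0.842)² · (2.2² + 1.8²/2.5) / 0.5²
   = 7.8512 · (4.84 + 1.296) / 0.25
   = 7.8512 · 6.136 / 0.25
   = 192.70
Round up → n₁ = 193; n₂ = r·n₁ = 2.5 × 193 = 483.

n₁ = 193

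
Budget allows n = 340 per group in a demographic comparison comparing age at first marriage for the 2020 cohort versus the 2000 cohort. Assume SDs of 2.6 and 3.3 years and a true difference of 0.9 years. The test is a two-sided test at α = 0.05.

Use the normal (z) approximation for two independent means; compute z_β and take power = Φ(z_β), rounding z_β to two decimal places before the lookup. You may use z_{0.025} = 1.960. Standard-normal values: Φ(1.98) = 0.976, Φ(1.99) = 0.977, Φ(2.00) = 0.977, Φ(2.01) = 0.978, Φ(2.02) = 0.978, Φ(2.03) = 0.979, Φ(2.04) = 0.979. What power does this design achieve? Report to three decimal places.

Power ≈ 0.977

z_β = δ·√(n/(σ₁²+σ₂²)) − z_{α/2}
    = 0.9 · √(340/17.65) − 1.960
    = 0.9 · 4.38902 − 1.960
    = 3.9501 − 1.960 = 1.9901 → 1.99
Power = Φ(1.99) = 0.977.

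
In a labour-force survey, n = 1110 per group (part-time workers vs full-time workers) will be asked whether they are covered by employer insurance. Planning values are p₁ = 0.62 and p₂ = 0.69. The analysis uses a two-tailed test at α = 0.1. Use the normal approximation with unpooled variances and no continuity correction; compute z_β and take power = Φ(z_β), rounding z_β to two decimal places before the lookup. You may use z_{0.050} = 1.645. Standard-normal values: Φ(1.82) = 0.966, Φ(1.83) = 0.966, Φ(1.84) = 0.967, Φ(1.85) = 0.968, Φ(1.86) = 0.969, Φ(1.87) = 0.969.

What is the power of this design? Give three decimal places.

Power ≈ 0.966

z_β = |p₁−p₂|·√(n/[p₁q₁+p₂q₂]) − z_{α/2}
    = 0.07 · √(1110/0.4495) − 1.645
    = 0.07 · 49.6932 − 1.645
    = 3.4785 − 1.645 = 1.8335 → 1.83
Power = Φ(1.83) = 0.966.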